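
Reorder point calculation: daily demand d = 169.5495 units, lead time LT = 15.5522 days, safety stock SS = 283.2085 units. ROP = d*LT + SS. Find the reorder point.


d*LT = 169.5495 * 15.5522 = 2636.8677
ROP = 2636.8677 + 283.2085 = 2920.0762

2920.0762 units


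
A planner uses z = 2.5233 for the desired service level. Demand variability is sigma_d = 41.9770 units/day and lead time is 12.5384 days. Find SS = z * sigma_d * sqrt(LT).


sqrt(LT) = sqrt(12.5384) = 3.5410
SS = 2.5233 * 41.9770 * 3.5410 = 375.0605

375.0605 units


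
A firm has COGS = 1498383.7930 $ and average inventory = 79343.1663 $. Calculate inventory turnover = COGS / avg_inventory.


Turnover = 1498383.7930 / 79343.1663 = 18.8848

18.8848


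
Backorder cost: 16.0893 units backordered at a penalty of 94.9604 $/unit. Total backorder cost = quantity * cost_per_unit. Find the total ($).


Total = 16.0893 * 94.9604 = 1527.8464

1527.8464 $


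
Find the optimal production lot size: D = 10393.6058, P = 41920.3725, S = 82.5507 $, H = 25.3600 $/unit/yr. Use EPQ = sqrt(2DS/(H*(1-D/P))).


1 - D/P = 1 - 0.2479 = 0.7521
H*(1-D/P) = 19.0723
2DS = 1715998.8686
EPQ = sqrt(89973.2582) = 299.9554

299.9554 units


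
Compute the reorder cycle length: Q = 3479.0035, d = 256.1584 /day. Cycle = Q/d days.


Cycle = 3479.0035 / 256.1584 = 13.5815

13.5815 days


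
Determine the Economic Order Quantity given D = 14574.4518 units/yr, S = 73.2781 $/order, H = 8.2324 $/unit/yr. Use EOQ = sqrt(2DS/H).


2*D*S = 2 * 14574.4518 * 73.2781 = 2135976.2729
2*D*S/H = 259459.7290
EOQ = sqrt(259459.7290) = 509.3719

509.3719 units


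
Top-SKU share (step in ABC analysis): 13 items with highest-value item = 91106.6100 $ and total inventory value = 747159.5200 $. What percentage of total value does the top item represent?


Top item = 91106.6100
Total = 747159.5200
Percentage = 91106.6100 / 747159.5200 * 100 = 12.1937

12.1937%


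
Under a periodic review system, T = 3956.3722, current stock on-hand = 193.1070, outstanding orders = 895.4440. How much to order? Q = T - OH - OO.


Inventory position = OH + OO = 193.1070 + 895.4440 = 1088.5510
Q = 3956.3722 - 1088.5510 = 2867.8212

2867.8212 units


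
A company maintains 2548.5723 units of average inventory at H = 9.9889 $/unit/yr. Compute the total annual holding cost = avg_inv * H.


Cost = 2548.5723 * 9.9889 = 25457.4338

25457.4338 $/yr


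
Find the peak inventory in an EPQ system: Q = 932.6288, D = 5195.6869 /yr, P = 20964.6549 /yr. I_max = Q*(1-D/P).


D/P = 0.2478
1 - D/P = 0.7522
I_max = 932.6288 * 0.7522 = 701.4947

701.4947 units


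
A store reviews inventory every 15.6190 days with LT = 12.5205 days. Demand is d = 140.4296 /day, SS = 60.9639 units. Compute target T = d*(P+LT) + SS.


P + LT = 28.1395
d*(P+LT) = 140.4296 * 28.1395 = 3951.6187
T = 3951.6187 + 60.9639 = 4012.5826

4012.5826 units


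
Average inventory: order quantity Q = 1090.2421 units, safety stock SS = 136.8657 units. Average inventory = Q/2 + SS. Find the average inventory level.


Q/2 = 545.1210
Avg = 545.1210 + 136.8657 = 681.9868

681.9868 units


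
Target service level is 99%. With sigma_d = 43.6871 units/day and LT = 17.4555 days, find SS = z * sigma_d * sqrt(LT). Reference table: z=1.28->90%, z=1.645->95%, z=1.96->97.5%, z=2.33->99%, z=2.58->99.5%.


From the table, SL = 99% corresponds to z = 2.33
sqrt(LT) = sqrt(17.4555) = 4.1780
SS = 2.33 * 43.6871 * 4.1780 = 425.2803

425.2803 units


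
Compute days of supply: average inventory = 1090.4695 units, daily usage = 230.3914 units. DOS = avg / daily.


DOS = 1090.4695 / 230.3914 = 4.7331

4.7331 days


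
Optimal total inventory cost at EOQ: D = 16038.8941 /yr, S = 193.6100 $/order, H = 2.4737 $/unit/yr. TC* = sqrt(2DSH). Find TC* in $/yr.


2*D*S*H = 15363113.1644
TC* = sqrt(15363113.1644) = 3919.5807

3919.5807 $/yr


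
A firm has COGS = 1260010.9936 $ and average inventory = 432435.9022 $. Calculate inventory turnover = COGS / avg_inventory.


Turnover = 1260010.9936 / 432435.9022 = 2.9138

2.9138


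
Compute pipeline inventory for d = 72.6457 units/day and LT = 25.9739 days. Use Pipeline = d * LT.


Pipeline = 72.6457 * 25.9739 = 1886.8921

1886.8921 units


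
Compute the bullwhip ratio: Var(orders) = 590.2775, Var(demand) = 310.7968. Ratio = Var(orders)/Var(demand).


BW = 590.2775 / 310.7968 = 1.8992

1.8992


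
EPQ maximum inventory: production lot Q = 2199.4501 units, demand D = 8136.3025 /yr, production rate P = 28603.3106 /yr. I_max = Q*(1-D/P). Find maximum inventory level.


D/P = 0.2845
1 - D/P = 0.7155
I_max = 2199.4501 * 0.7155 = 1573.8095

1573.8095 units


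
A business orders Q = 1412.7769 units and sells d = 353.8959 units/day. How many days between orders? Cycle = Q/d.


Cycle = 1412.7769 / 353.8959 = 3.9921

3.9921 days


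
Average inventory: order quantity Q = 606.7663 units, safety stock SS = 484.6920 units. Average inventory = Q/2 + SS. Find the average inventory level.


Q/2 = 303.3832
Avg = 303.3832 + 484.6920 = 788.0752

788.0752 units


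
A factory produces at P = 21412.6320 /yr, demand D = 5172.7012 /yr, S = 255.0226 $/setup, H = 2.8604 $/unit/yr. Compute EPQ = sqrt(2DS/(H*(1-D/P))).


1 - D/P = 1 - 0.2416 = 0.7584
H*(1-D/P) = 2.1694
2DS = 2638311.4181
EPQ = sqrt(1216144.4621) = 1102.7894

1102.7894 units


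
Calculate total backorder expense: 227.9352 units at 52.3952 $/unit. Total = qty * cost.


Total = 227.9352 * 52.3952 = 11942.7104

11942.7104 $


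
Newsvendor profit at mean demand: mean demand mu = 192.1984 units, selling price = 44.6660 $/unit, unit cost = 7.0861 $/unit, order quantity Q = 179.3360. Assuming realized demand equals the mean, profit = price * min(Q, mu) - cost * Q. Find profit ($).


Sales at mu = min(179.3360, 192.1984) = 179.3360
Revenue = 44.6660 * 179.3360 = 8010.2218
Total cost = 7.0861 * 179.3360 = 1270.7928
Profit = 8010.2218 - 1270.7928 = 6739.4289

6739.4289 $


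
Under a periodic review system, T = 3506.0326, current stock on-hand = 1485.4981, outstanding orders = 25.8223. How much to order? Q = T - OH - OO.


Inventory position = OH + OO = 1485.4981 + 25.8223 = 1511.3204
Q = 3506.0326 - 1511.3204 = 1994.7122

1994.7122 units


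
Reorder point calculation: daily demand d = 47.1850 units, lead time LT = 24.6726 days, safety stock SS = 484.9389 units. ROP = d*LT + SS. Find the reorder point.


d*LT = 47.1850 * 24.6726 = 1164.1766
ROP = 1164.1766 + 484.9389 = 1649.1155

1649.1155 units


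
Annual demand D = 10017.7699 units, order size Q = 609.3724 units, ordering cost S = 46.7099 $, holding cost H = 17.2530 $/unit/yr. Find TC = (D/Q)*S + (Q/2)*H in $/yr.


Ordering cost = D*S/Q = 767.8868
Holding cost = Q*H/2 = 5256.7510
TC = 767.8868 + 5256.7510 = 6024.6378

6024.6378 $/yr


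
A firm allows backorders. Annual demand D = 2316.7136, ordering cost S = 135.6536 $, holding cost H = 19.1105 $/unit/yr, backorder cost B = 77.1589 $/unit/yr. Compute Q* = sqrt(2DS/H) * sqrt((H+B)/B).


sqrt(2DS/H) = 181.3555
sqrt((H+B)/B) = 1.1170
Q* = 181.3555 * 1.1170 = 202.5732

202.5732 units


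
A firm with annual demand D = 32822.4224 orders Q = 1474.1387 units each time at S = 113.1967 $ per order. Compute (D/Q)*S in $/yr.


Number of orders = D/Q = 22.2655
Cost = 22.2655 * 113.1967 = 2520.3801

2520.3801 $/yr


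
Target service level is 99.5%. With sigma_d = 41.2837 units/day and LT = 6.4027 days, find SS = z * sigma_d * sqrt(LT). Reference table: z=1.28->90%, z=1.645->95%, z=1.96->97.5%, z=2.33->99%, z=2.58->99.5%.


From the table, SL = 99.5% corresponds to z = 2.58
sqrt(LT) = sqrt(6.4027) = 2.5304
SS = 2.58 * 41.2837 * 2.5304 = 269.5131

269.5131 units


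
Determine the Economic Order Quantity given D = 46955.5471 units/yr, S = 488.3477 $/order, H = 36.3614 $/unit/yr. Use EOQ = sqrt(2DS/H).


2*D*S = 2 * 46955.5471 * 488.3477 = 45861266.8571
2*D*S/H = 1261262.4062
EOQ = sqrt(1261262.4062) = 1123.0594

1123.0594 units


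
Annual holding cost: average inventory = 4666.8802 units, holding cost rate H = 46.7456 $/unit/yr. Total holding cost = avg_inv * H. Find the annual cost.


Cost = 4666.8802 * 46.7456 = 218156.1151

218156.1151 $/yr


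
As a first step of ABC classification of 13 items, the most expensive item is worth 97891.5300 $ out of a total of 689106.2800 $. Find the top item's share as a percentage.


Top item = 97891.5300
Total = 689106.2800
Percentage = 97891.5300 / 689106.2800 * 100 = 14.2056

14.2056%


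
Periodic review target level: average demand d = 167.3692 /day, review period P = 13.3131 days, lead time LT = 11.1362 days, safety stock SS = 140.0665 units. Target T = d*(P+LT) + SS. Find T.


P + LT = 24.4493
d*(P+LT) = 167.3692 * 24.4493 = 4092.0598
T = 4092.0598 + 140.0665 = 4232.1263

4232.1263 units


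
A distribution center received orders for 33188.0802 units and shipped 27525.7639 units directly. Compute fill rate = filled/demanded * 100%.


FR = 27525.7639 / 33188.0802 * 100 = 82.9387

82.9387%


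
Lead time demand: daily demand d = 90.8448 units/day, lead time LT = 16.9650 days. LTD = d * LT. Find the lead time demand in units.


LTD = 90.8448 * 16.9650 = 1541.1820

1541.1820 units


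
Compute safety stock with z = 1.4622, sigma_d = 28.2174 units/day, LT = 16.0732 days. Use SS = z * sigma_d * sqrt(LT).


sqrt(LT) = sqrt(16.0732) = 4.0091
SS = 1.4622 * 28.2174 * 4.0091 = 165.4150

165.4150 units


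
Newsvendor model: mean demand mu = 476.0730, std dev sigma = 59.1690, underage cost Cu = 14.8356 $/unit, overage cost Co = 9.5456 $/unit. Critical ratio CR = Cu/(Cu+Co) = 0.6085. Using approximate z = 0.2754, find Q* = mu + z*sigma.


CR = Cu/(Cu+Co) = 14.8356/(14.8356+9.5456) = 0.6085
z = 0.2754
Q* = 476.0730 + 0.2754 * 59.1690 = 492.3681

492.3681 units


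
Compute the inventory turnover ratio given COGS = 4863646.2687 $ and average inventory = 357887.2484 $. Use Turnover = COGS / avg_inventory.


Turnover = 4863646.2687 / 357887.2484 = 13.5899

13.5899


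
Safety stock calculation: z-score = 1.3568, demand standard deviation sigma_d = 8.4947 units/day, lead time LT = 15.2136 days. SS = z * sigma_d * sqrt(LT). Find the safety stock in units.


sqrt(LT) = sqrt(15.2136) = 3.9005
SS = 1.3568 * 8.4947 * 3.9005 = 44.9552

44.9552 units


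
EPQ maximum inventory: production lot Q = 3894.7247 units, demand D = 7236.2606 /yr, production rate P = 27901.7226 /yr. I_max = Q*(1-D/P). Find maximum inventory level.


D/P = 0.2593
1 - D/P = 0.7407
I_max = 3894.7247 * 0.7407 = 2884.6350

2884.6350 units


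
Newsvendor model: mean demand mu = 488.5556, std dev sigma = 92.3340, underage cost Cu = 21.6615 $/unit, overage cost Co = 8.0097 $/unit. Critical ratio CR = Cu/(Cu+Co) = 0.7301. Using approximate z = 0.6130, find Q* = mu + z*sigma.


CR = Cu/(Cu+Co) = 21.6615/(21.6615+8.0097) = 0.7301
z = 0.6130
Q* = 488.5556 + 0.6130 * 92.3340 = 545.1563

545.1563 units


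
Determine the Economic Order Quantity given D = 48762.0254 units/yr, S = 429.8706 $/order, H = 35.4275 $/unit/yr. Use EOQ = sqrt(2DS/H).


2*D*S = 2 * 48762.0254 * 429.8706 = 41922722.2318
2*D*S/H = 1183338.4301
EOQ = sqrt(1183338.4301) = 1087.8136

1087.8136 units


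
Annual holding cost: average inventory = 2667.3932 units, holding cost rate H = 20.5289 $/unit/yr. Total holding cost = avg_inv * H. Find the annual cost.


Cost = 2667.3932 * 20.5289 = 54758.6483

54758.6483 $/yr


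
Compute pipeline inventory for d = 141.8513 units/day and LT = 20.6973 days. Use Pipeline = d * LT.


Pipeline = 141.8513 * 20.6973 = 2935.9389

2935.9389 units


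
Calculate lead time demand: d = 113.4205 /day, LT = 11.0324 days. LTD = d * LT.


LTD = 113.4205 * 11.0324 = 1251.3003

1251.3003 units


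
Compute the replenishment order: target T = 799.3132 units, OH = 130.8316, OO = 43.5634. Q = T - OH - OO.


Inventory position = OH + OO = 130.8316 + 43.5634 = 174.3950
Q = 799.3132 - 174.3950 = 624.9182

624.9182 units


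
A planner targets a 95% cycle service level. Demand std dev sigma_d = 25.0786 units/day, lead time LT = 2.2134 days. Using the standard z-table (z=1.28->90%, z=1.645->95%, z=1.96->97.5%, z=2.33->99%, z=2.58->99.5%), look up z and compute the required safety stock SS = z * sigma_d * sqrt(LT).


From the table, SL = 95% corresponds to z = 1.645
sqrt(LT) = sqrt(2.2134) = 1.4877
SS = 1.645 * 25.0786 * 1.4877 = 61.3761

61.3761 units


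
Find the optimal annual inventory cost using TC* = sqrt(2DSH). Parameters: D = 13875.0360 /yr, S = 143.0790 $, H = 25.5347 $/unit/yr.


2*D*S*H = 101384314.7716
TC* = sqrt(101384314.7716) = 10068.9778

10068.9778 $/yr


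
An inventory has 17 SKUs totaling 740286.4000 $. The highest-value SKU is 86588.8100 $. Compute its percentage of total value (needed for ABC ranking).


Top item = 86588.8100
Total = 740286.4000
Percentage = 86588.8100 / 740286.4000 * 100 = 11.6967

11.6967%


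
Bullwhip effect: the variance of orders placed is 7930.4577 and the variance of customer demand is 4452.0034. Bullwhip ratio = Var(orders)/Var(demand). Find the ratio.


BW = 7930.4577 / 4452.0034 = 1.7813

1.7813


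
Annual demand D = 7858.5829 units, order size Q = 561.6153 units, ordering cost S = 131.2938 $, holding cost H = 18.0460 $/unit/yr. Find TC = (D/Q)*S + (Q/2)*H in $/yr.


Ordering cost = D*S/Q = 1837.1708
Holding cost = Q*H/2 = 5067.4549
TC = 1837.1708 + 5067.4549 = 6904.6256

6904.6256 $/yr


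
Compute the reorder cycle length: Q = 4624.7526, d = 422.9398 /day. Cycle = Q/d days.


Cycle = 4624.7526 / 422.9398 = 10.9348

10.9348 days


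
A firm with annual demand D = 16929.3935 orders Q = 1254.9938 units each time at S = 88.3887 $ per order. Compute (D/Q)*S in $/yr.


Number of orders = D/Q = 13.4896
Cost = 13.4896 * 88.3887 = 1192.3303

1192.3303 $/yr


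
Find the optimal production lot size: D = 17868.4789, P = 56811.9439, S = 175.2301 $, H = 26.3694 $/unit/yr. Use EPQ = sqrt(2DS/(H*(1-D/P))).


1 - D/P = 1 - 0.3145 = 0.6855
H*(1-D/P) = 18.0757
2DS = 6262190.6890
EPQ = sqrt(346442.4484) = 588.5936

588.5936 units


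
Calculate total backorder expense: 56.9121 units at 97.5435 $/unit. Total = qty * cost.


Total = 56.9121 * 97.5435 = 5551.4054

5551.4054 $


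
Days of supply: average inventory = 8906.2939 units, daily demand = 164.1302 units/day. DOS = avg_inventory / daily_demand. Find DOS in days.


DOS = 8906.2939 / 164.1302 = 54.2636

54.2636 days


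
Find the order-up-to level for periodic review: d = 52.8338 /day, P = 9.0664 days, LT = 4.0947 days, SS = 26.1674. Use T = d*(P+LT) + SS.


P + LT = 13.1611
d*(P+LT) = 52.8338 * 13.1611 = 695.3509
T = 695.3509 + 26.1674 = 721.5183

721.5183 units


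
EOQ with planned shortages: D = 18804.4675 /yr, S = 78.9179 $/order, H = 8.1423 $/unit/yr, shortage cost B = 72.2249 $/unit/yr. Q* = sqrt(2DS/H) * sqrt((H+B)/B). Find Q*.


sqrt(2DS/H) = 603.7536
sqrt((H+B)/B) = 1.0549
Q* = 603.7536 * 1.0549 = 636.8772

636.8772 units


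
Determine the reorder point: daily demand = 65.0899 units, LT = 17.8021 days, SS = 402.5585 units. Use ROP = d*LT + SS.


d*LT = 65.0899 * 17.8021 = 1158.7369
ROP = 1158.7369 + 402.5585 = 1561.2954

1561.2954 units


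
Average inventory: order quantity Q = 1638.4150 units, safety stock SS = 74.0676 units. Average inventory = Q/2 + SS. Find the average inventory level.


Q/2 = 819.2075
Avg = 819.2075 + 74.0676 = 893.2751

893.2751 units


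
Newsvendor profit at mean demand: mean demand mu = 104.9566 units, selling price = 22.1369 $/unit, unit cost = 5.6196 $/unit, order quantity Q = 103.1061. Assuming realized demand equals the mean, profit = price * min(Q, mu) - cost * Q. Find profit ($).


Sales at mu = min(103.1061, 104.9566) = 103.1061
Revenue = 22.1369 * 103.1061 = 2282.4494
Total cost = 5.6196 * 103.1061 = 579.4150
Profit = 2282.4494 - 579.4150 = 1703.0344

1703.0344 $


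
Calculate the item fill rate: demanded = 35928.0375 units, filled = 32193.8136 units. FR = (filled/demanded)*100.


FR = 32193.8136 / 35928.0375 * 100 = 89.6064

89.6064%


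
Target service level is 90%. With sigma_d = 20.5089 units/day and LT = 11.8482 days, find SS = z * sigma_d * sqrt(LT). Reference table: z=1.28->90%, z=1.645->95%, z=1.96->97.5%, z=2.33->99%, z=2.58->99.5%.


From the table, SL = 90% corresponds to z = 1.28
sqrt(LT) = sqrt(11.8482) = 3.4421
SS = 1.28 * 20.5089 * 3.4421 = 90.3605

90.3605 units


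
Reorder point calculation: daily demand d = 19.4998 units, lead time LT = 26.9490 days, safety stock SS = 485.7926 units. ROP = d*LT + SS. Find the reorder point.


d*LT = 19.4998 * 26.9490 = 525.5001
ROP = 525.5001 + 485.7926 = 1011.2927

1011.2927 units


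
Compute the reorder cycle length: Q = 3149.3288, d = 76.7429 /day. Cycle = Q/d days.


Cycle = 3149.3288 / 76.7429 = 41.0374

41.0374 days


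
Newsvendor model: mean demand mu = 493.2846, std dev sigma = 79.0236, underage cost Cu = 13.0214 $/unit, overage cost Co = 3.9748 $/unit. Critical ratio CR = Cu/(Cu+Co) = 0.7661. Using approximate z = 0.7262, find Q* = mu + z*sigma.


CR = Cu/(Cu+Co) = 13.0214/(13.0214+3.9748) = 0.7661
z = 0.7262
Q* = 493.2846 + 0.7262 * 79.0236 = 550.6715

550.6715 units


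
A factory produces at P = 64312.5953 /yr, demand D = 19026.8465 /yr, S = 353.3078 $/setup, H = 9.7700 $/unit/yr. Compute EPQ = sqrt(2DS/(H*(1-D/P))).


1 - D/P = 1 - 0.2958 = 0.7042
H*(1-D/P) = 6.8796
2DS = 13444666.5557
EPQ = sqrt(1954294.2507) = 1397.9607

1397.9607 units


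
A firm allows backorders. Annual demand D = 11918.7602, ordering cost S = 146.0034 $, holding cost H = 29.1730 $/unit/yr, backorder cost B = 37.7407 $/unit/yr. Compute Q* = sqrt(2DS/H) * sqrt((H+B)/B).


sqrt(2DS/H) = 345.3993
sqrt((H+B)/B) = 1.3315
Q* = 345.3993 * 1.3315 = 459.9112

459.9112 units


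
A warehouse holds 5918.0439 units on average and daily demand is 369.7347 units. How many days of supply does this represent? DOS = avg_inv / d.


DOS = 5918.0439 / 369.7347 = 16.0062

16.0062 days


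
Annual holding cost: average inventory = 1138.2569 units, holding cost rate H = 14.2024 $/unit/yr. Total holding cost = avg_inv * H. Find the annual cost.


Cost = 1138.2569 * 14.2024 = 16165.9798

16165.9798 $/yr


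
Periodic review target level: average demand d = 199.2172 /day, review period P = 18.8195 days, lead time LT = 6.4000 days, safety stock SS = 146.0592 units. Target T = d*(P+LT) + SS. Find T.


P + LT = 25.2195
d*(P+LT) = 199.2172 * 25.2195 = 5024.1582
T = 5024.1582 + 146.0592 = 5170.2174

5170.2174 units


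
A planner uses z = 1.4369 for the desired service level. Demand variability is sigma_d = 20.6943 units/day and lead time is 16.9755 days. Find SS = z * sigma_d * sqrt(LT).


sqrt(LT) = sqrt(16.9755) = 4.1201
SS = 1.4369 * 20.6943 * 4.1201 = 122.5148

122.5148 units


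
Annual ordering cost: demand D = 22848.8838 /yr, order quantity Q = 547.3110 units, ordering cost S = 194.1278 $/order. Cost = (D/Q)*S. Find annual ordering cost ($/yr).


Number of orders = D/Q = 41.7475
Cost = 41.7475 * 194.1278 = 8104.3567

8104.3567 $/yr


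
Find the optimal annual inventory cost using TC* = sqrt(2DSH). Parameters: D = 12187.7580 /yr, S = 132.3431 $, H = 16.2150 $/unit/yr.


2*D*S*H = 52308476.8652
TC* = sqrt(52308476.8652) = 7232.4599

7232.4599 $/yr


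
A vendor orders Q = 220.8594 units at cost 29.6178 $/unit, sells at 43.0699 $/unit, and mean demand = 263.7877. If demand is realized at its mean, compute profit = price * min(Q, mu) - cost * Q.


Sales at mu = min(220.8594, 263.7877) = 220.8594
Revenue = 43.0699 * 220.8594 = 9512.3923
Total cost = 29.6178 * 220.8594 = 6541.3695
Profit = 9512.3923 - 6541.3695 = 2971.0227

2971.0227 $


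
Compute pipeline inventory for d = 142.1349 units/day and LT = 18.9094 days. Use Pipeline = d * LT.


Pipeline = 142.1349 * 18.9094 = 2687.6857

2687.6857 units


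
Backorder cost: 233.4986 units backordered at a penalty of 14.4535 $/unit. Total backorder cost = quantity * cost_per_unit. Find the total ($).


Total = 233.4986 * 14.4535 = 3374.8720

3374.8720 $


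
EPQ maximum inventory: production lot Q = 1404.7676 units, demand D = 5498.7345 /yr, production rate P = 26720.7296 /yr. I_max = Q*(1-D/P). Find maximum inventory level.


D/P = 0.2058
1 - D/P = 0.7942
I_max = 1404.7676 * 0.7942 = 1115.6870

1115.6870 units


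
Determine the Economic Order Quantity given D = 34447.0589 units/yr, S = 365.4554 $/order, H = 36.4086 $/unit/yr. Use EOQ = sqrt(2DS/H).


2*D*S = 2 * 34447.0589 * 365.4554 = 25177727.3782
2*D*S/H = 691532.4231
EOQ = sqrt(691532.4231) = 831.5843

831.5843 units


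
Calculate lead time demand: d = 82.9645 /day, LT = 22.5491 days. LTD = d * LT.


LTD = 82.9645 * 22.5491 = 1870.7748

1870.7748 units


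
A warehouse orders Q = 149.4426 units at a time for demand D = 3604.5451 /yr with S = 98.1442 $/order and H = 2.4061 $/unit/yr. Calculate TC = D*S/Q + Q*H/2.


Ordering cost = D*S/Q = 2367.2313
Holding cost = Q*H/2 = 179.7869
TC = 2367.2313 + 179.7869 = 2547.0182

2547.0182 $/yr


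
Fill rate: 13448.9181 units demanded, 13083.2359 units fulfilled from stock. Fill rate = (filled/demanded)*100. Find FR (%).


FR = 13083.2359 / 13448.9181 * 100 = 97.2810

97.2810%


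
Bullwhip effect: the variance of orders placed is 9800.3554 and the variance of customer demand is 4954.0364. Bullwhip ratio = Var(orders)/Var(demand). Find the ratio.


BW = 9800.3554 / 4954.0364 = 1.9783

1.9783


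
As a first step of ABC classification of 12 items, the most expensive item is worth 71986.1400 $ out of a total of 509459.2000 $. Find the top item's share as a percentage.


Top item = 71986.1400
Total = 509459.2000
Percentage = 71986.1400 / 509459.2000 * 100 = 14.1299

14.1299%


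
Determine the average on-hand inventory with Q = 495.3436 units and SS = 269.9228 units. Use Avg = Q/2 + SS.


Q/2 = 247.6718
Avg = 247.6718 + 269.9228 = 517.5946

517.5946 units


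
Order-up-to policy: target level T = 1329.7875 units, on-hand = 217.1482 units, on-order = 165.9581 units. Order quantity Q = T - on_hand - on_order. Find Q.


Inventory position = OH + OO = 217.1482 + 165.9581 = 383.1063
Q = 1329.7875 - 383.1063 = 946.6812

946.6812 units


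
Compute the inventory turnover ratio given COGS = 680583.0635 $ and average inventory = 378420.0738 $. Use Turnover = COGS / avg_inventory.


Turnover = 680583.0635 / 378420.0738 = 1.7985

1.7985


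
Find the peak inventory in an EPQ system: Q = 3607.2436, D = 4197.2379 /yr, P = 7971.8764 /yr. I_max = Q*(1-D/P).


D/P = 0.5265
1 - D/P = 0.4735
I_max = 3607.2436 * 0.4735 = 1708.0095

1708.0095 units


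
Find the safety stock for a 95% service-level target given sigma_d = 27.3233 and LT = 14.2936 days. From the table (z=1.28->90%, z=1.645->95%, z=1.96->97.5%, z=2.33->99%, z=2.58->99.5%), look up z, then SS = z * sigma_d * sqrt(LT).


From the table, SL = 95% corresponds to z = 1.645
sqrt(LT) = sqrt(14.2936) = 3.7807
SS = 1.645 * 27.3233 * 3.7807 = 169.9299

169.9299 units


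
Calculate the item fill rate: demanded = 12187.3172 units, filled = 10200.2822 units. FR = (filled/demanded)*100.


FR = 10200.2822 / 12187.3172 * 100 = 83.6959

83.6959%


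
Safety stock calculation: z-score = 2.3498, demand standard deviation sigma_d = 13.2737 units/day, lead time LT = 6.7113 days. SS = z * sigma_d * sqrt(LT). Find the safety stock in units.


sqrt(LT) = sqrt(6.7113) = 2.5906
SS = 2.3498 * 13.2737 * 2.5906 = 80.8028

80.8028 units


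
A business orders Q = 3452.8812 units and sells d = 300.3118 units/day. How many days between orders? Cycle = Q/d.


Cycle = 3452.8812 / 300.3118 = 11.4977

11.4977 days


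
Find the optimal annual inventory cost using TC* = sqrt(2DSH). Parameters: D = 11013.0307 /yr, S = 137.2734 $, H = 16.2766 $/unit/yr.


2*D*S*H = 49213803.0322
TC* = sqrt(49213803.0322) = 7015.2550

7015.2550 $/yr


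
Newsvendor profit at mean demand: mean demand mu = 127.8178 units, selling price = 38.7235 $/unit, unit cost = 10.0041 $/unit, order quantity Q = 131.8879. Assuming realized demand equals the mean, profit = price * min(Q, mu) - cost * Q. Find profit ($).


Sales at mu = min(131.8879, 127.8178) = 127.8178
Revenue = 38.7235 * 127.8178 = 4949.5526
Total cost = 10.0041 * 131.8879 = 1319.4197
Profit = 4949.5526 - 1319.4197 = 3630.1328

3630.1328 $


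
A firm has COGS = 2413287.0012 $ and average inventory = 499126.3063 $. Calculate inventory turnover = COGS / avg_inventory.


Turnover = 2413287.0012 / 499126.3063 = 4.8350

4.8350


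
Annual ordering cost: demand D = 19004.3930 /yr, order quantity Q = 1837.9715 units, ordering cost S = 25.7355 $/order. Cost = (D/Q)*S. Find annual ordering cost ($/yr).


Number of orders = D/Q = 10.3399
Cost = 10.3399 * 25.7355 = 266.1018

266.1018 $/yr


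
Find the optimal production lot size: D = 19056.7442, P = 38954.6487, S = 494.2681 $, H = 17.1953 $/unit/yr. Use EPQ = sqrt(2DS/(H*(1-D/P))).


1 - D/P = 1 - 0.4892 = 0.5108
H*(1-D/P) = 8.7833
2DS = 18838281.4958
EPQ = sqrt(2144783.5744) = 1464.5080

1464.5080 units


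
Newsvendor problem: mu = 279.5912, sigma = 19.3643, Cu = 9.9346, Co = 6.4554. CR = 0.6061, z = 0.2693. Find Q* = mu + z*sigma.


CR = Cu/(Cu+Co) = 9.9346/(9.9346+6.4554) = 0.6061
z = 0.2693
Q* = 279.5912 + 0.2693 * 19.3643 = 284.8060

284.8060 units


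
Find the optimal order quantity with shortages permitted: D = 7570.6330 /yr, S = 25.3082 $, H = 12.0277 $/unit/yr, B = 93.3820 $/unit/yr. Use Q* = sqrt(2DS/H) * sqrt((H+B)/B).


sqrt(2DS/H) = 178.4927
sqrt((H+B)/B) = 1.0625
Q* = 178.4927 * 1.0625 = 189.6396

189.6396 units


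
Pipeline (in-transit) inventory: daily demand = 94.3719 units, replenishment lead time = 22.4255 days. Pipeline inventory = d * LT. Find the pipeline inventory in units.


Pipeline = 94.3719 * 22.4255 = 2116.3370

2116.3370 units


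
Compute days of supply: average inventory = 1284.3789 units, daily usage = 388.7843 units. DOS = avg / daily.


DOS = 1284.3789 / 388.7843 = 3.3036

3.3036 days


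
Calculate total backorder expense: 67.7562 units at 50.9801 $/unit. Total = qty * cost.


Total = 67.7562 * 50.9801 = 3454.2179

3454.2179 $


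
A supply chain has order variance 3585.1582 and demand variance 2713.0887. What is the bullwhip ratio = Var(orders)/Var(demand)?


BW = 3585.1582 / 2713.0887 = 1.3214

1.3214


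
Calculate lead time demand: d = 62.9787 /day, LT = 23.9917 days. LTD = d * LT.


LTD = 62.9787 * 23.9917 = 1510.9661

1510.9661 units


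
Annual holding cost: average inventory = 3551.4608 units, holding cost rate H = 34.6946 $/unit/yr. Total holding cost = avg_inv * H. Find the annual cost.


Cost = 3551.4608 * 34.6946 = 123216.5119

123216.5119 $/yr


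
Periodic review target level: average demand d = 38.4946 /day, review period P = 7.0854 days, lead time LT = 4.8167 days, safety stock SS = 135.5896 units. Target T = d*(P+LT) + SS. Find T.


P + LT = 11.9021
d*(P+LT) = 38.4946 * 11.9021 = 458.1666
T = 458.1666 + 135.5896 = 593.7562

593.7562 units


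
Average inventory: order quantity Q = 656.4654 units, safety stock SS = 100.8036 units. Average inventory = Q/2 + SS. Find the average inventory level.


Q/2 = 328.2327
Avg = 328.2327 + 100.8036 = 429.0363

429.0363 units


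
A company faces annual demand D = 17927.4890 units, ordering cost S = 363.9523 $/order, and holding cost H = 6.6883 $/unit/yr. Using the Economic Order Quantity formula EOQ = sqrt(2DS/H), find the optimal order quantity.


2*D*S = 2 * 17927.4890 * 363.9523 = 13049501.7095
2*D*S/H = 1951093.9565
EOQ = sqrt(1951093.9565) = 1396.8156

1396.8156 units


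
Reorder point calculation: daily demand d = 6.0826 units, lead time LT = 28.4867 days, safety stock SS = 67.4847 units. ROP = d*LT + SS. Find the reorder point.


d*LT = 6.0826 * 28.4867 = 173.2732
ROP = 173.2732 + 67.4847 = 240.7579

240.7579 units


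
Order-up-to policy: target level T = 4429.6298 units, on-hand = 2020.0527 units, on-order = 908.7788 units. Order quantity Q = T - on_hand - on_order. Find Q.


Inventory position = OH + OO = 2020.0527 + 908.7788 = 2928.8315
Q = 4429.6298 - 2928.8315 = 1500.7983

1500.7983 units


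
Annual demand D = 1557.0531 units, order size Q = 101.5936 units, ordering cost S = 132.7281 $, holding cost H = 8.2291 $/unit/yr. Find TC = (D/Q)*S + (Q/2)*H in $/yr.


Ordering cost = D*S/Q = 2034.2295
Holding cost = Q*H/2 = 418.0119
TC = 2034.2295 + 418.0119 = 2452.2415

2452.2415 $/yr


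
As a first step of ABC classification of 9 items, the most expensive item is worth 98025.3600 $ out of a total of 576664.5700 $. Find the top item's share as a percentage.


Top item = 98025.3600
Total = 576664.5700
Percentage = 98025.3600 / 576664.5700 * 100 = 16.9987

16.9987%


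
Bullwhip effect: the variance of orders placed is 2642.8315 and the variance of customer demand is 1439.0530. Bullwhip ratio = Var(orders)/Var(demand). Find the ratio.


BW = 2642.8315 / 1439.0530 = 1.8365

1.8365


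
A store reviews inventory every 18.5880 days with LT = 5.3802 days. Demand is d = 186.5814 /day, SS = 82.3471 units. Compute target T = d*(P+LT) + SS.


P + LT = 23.9682
d*(P+LT) = 186.5814 * 23.9682 = 4472.0203
T = 4472.0203 + 82.3471 = 4554.3674

4554.3674 units


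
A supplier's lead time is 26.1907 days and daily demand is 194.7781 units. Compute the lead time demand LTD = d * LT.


LTD = 194.7781 * 26.1907 = 5101.3748

5101.3748 units


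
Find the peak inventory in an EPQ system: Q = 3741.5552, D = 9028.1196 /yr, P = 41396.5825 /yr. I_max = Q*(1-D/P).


D/P = 0.2181
1 - D/P = 0.7819
I_max = 3741.5552 * 0.7819 = 2925.5649

2925.5649 units


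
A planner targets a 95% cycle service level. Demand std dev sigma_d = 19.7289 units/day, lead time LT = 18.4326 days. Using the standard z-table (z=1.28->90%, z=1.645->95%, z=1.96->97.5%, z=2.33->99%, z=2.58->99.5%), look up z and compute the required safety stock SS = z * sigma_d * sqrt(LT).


From the table, SL = 95% corresponds to z = 1.645
sqrt(LT) = sqrt(18.4326) = 4.2933
SS = 1.645 * 19.7289 * 4.2933 = 139.3356

139.3356 units


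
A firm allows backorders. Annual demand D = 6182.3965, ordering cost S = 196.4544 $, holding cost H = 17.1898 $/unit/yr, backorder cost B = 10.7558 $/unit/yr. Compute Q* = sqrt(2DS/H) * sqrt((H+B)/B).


sqrt(2DS/H) = 375.9143
sqrt((H+B)/B) = 1.6119
Q* = 375.9143 * 1.6119 = 605.9325

605.9325 units


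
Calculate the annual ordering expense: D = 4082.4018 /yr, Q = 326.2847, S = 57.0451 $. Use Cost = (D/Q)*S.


Number of orders = D/Q = 12.5118
Cost = 12.5118 * 57.0451 = 713.7356

713.7356 $/yr


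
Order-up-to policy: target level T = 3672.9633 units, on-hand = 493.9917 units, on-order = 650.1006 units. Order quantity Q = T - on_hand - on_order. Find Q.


Inventory position = OH + OO = 493.9917 + 650.1006 = 1144.0923
Q = 3672.9633 - 1144.0923 = 2528.8710

2528.8710 units


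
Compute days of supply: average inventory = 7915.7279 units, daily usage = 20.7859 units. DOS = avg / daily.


DOS = 7915.7279 / 20.7859 = 380.8220

380.8220 days


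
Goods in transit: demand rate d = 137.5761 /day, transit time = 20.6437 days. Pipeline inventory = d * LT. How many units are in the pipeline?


Pipeline = 137.5761 * 20.6437 = 2840.0797

2840.0797 units


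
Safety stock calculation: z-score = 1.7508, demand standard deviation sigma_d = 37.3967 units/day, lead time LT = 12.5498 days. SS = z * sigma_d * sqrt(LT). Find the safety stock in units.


sqrt(LT) = sqrt(12.5498) = 3.5426
SS = 1.7508 * 37.3967 * 3.5426 = 231.9467

231.9467 units


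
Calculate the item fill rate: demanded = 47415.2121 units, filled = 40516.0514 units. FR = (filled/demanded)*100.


FR = 40516.0514 / 47415.2121 * 100 = 85.4495

85.4495%


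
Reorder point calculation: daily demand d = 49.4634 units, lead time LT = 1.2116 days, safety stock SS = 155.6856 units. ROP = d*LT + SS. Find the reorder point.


d*LT = 49.4634 * 1.2116 = 59.9299
ROP = 59.9299 + 155.6856 = 215.6155

215.6155 units


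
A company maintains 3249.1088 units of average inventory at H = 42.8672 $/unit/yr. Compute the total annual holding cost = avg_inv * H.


Cost = 3249.1088 * 42.8672 = 139280.1968

139280.1968 $/yr


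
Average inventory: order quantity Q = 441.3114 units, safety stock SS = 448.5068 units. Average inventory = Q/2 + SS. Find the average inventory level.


Q/2 = 220.6557
Avg = 220.6557 + 448.5068 = 669.1625

669.1625 units


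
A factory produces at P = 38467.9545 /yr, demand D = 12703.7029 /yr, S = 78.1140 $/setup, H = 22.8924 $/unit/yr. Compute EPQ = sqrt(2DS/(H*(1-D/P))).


1 - D/P = 1 - 0.3302 = 0.6698
H*(1-D/P) = 15.3324
2DS = 1984674.0967
EPQ = sqrt(129443.2587) = 359.7822

359.7822 units


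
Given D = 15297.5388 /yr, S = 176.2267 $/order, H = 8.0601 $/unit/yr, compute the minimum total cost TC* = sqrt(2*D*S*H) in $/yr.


2*D*S*H = 43457395.8342
TC* = sqrt(43457395.8342) = 6592.2224

6592.2224 $/yr


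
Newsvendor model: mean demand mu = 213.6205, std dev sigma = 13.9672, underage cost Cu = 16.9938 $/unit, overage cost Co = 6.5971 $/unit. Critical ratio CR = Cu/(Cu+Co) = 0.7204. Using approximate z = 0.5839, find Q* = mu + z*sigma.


CR = Cu/(Cu+Co) = 16.9938/(16.9938+6.5971) = 0.7204
z = 0.5839
Q* = 213.6205 + 0.5839 * 13.9672 = 221.7759

221.7759 units


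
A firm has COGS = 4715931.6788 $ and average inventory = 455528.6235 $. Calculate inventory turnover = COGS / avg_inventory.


Turnover = 4715931.6788 / 455528.6235 = 10.3527

10.3527


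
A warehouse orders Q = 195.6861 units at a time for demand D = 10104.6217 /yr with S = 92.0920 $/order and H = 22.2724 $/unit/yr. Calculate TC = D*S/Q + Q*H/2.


Ordering cost = D*S/Q = 4755.3445
Holding cost = Q*H/2 = 2179.1995
TC = 4755.3445 + 2179.1995 = 6934.5441

6934.5441 $/yr


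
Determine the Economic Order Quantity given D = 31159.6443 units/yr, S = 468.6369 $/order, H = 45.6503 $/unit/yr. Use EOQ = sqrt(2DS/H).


2*D*S = 2 * 31159.6443 * 468.6369 = 29205118.2197
2*D*S/H = 639757.4215
EOQ = sqrt(639757.4215) = 799.8484

799.8484 units


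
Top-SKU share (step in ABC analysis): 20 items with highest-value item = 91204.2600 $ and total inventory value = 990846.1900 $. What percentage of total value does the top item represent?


Top item = 91204.2600
Total = 990846.1900
Percentage = 91204.2600 / 990846.1900 * 100 = 9.2047

9.2047%


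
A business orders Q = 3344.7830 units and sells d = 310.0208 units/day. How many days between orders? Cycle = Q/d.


Cycle = 3344.7830 / 310.0208 = 10.7889

10.7889 days


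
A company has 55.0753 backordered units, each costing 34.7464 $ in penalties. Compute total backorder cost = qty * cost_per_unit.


Total = 55.0753 * 34.7464 = 1913.6684

1913.6684 $


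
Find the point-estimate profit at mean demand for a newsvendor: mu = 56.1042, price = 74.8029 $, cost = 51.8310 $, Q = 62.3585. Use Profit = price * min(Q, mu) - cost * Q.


Sales at mu = min(62.3585, 56.1042) = 56.1042
Revenue = 74.8029 * 56.1042 = 4196.7569
Total cost = 51.8310 * 62.3585 = 3232.1034
Profit = 4196.7569 - 3232.1034 = 964.6534

964.6534 $


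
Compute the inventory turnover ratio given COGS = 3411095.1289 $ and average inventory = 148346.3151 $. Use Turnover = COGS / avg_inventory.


Turnover = 3411095.1289 / 148346.3151 = 22.9941

22.9941


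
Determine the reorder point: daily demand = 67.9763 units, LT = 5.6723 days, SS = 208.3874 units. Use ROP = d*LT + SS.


d*LT = 67.9763 * 5.6723 = 385.5820
ROP = 385.5820 + 208.3874 = 593.9694

593.9694 units


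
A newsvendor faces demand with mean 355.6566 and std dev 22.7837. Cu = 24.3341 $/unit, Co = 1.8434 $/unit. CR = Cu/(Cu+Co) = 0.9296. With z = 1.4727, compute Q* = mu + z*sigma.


CR = Cu/(Cu+Co) = 24.3341/(24.3341+1.8434) = 0.9296
z = 1.4727
Q* = 355.6566 + 1.4727 * 22.7837 = 389.2102

389.2102 units


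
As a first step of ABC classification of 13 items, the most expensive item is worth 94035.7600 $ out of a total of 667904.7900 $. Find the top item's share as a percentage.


Top item = 94035.7600
Total = 667904.7900
Percentage = 94035.7600 / 667904.7900 * 100 = 14.0792

14.0792%


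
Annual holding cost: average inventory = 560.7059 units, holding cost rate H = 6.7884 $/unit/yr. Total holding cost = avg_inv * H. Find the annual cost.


Cost = 560.7059 * 6.7884 = 3806.2959

3806.2959 $/yr


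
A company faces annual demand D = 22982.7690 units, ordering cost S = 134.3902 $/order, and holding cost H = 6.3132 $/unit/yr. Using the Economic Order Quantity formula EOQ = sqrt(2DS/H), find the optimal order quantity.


2*D*S = 2 * 22982.7690 * 134.3902 = 6177317.8449
2*D*S/H = 978476.5008
EOQ = sqrt(978476.5008) = 989.1797

989.1797 units


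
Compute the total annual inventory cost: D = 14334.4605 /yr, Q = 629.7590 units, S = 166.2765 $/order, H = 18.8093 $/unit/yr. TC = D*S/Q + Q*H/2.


Ordering cost = D*S/Q = 3784.7556
Holding cost = Q*H/2 = 5922.6630
TC = 3784.7556 + 5922.6630 = 9707.4186

9707.4186 $/yr


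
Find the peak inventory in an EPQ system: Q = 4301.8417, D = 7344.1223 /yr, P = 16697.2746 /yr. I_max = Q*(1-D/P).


D/P = 0.4398
1 - D/P = 0.5602
I_max = 4301.8417 * 0.5602 = 2409.7214

2409.7214 units


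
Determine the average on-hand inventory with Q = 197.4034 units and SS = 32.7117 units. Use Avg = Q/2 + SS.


Q/2 = 98.7017
Avg = 98.7017 + 32.7117 = 131.4134

131.4134 units


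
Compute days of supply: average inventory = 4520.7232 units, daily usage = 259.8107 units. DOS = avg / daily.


DOS = 4520.7232 / 259.8107 = 17.4001

17.4001 days


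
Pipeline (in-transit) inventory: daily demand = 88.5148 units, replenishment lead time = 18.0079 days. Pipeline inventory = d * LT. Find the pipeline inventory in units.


Pipeline = 88.5148 * 18.0079 = 1593.9657

1593.9657 units


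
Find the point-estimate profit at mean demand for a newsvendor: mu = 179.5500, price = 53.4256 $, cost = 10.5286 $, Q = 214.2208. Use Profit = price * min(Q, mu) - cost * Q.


Sales at mu = min(214.2208, 179.5500) = 179.5500
Revenue = 53.4256 * 179.5500 = 9592.5665
Total cost = 10.5286 * 214.2208 = 2255.4451
Profit = 9592.5665 - 2255.4451 = 7337.1214

7337.1214 $


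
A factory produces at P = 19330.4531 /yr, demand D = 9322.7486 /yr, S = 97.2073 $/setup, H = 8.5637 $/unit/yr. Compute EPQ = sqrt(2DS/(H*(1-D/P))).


1 - D/P = 1 - 0.4823 = 0.5177
H*(1-D/P) = 4.4336
2DS = 1812478.4400
EPQ = sqrt(408807.6036) = 639.3806

639.3806 units


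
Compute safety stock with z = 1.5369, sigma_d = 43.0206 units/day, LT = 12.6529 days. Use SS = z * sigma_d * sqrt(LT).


sqrt(LT) = sqrt(12.6529) = 3.5571
SS = 1.5369 * 43.0206 * 3.5571 = 235.1891

235.1891 units


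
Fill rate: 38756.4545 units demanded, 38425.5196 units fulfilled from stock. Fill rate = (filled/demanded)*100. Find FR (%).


FR = 38425.5196 / 38756.4545 * 100 = 99.1461

99.1461%


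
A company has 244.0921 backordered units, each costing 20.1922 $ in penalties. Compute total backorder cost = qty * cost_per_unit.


Total = 244.0921 * 20.1922 = 4928.7565

4928.7565 $


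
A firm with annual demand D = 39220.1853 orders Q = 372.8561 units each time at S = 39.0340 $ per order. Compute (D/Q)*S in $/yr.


Number of orders = D/Q = 105.1885
Cost = 105.1885 * 39.0340 = 4105.9291

4105.9291 $/yr


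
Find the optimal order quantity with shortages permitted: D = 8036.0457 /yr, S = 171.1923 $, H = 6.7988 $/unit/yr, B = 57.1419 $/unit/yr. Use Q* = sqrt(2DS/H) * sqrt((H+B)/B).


sqrt(2DS/H) = 636.1539
sqrt((H+B)/B) = 1.0578
Q* = 636.1539 * 1.0578 = 672.9356

672.9356 units
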